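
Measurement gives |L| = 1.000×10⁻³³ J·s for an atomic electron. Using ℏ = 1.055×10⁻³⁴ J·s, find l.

|L|/ℏ = (1.000×10⁻³³)/(1.055×10⁻³⁴) ≈ 9.479.
(|L|/ℏ)² = l(l+1) ≈ 89.85 ⇒ l = 9.

l = 9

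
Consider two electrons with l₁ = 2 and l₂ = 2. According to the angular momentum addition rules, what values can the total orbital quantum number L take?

L = 0, 1, 2, 3, 4

L runs from |2 − 2| = 0 to 2 + 2 = 4.
L ∈ {0, 1, 2, 3, 4}.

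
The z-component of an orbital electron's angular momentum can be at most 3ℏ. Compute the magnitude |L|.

L_z,max = lℏ, so l = 3.
|L| = ℏ√(l(l+1)) = 2√3 ℏ.

|L| = 2√3 ℏ ≈ 3.464ℏ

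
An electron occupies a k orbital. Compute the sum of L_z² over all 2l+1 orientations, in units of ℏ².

A k state has l = 7.
The allowed m_l values are -7, -6, -5, -4, -3, -2, -1, 0, 1, 2, 3, 4, 5, 6, 7.
Σ m_l² = 2·(1 + 4 + 9 + 16 + 25 + 36 + 49) = 280.

Σ(L_z)² = 280 ℏ²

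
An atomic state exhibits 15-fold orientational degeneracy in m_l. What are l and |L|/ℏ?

l = 7, |L| = 2√14 ℏ ≈ 7.483ℏ

Since there are 2l+1 = 15 values of m_l, l = 7.
|L| = ℏ√(l(l+1)) = ℏ√(7·8) = 2√14 ℏ.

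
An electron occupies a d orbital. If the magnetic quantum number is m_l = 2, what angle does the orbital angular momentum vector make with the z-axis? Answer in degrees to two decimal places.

D corresponds to l = 2.
|L| = ℏ√(l(l+1)) = √6 ℏ.
L_z = m_l ℏ = 2ℏ.
cos θ = L_z/|L| = 2/√6, so θ ≈ 35.26°.

θ ≈ 35.26°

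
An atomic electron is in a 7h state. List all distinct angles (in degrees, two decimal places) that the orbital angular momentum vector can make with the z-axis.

θ ∈ {24.09°, 43.09°, 56.79°, 68.58°, 79.48°, 90.00°, 100.52°, 111.42°, 123.21°, 136.91°, 155.91°}

7h means n = 7, l = 5.
|L| = √(l(l+1)) ℏ = √30 ℏ.
cos θ = m_l/√30 for each m_l ∈ {-5, -4, -3, -2, -1, 0, 1, 2, 3, 4, 5}.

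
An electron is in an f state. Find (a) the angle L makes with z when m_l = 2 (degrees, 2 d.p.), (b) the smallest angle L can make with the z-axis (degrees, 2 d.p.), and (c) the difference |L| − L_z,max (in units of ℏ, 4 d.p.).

θ(m_l=2) ≈ 54.74°; θ_min ≈ 30.00°; |L|−L_z,max ≈ 0.4641ℏ

The letter f corresponds to l = 3.
For m_l = 2: cos θ = 2/√12, θ ≈ 54.74°.
cos θ_min = 3/√12, so θ_min ≈ 30.00°.
|L| − L_z,max = (2√3 − 3)ℏ ≈ 0.4641ℏ.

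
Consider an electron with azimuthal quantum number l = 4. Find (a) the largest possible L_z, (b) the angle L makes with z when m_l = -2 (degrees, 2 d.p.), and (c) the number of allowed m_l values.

L_z,max = 4ℏ; θ(m_l=-2) ≈ 116.57°; 9 values

L_z,max = lℏ = 4ℏ.
For m_l = -2: cos θ = -2/√20, θ ≈ 116.57°.
There are 2l+1 = 9 values of m_l.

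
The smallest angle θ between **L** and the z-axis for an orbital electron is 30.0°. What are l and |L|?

cos²θ_min = l/(l+1) = 0.7500.
Solving: l = 3.
Then |L| = ℏ√(3·4) = 2√3 ℏ.

l = 3, |L| = 2√3 ℏ ≈ 3.464ℏ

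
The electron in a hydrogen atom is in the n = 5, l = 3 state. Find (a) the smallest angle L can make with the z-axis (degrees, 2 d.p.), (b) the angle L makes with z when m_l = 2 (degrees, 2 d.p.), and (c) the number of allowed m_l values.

θ_min ≈ 30.00°; θ(m_l=2) ≈ 54.74°; 7 values

cos θ_min = 3/√12, so θ_min ≈ 30.00°.
For m_l = 2: cos θ = 2/√12, θ ≈ 54.74°.
There are 2l+1 = 7 values of m_l.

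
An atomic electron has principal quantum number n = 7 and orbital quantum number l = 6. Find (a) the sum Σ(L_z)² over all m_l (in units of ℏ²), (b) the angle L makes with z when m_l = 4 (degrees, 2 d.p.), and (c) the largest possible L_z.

Σ m_l² = 182, so Σ(L_z)² = 182 ℏ².
For m_l = 4: cos θ = 4/√42, θ ≈ 51.89°.
L_z,max = lℏ = 6ℏ.

Σ(L_z)² = 182 ℏ²; θ(m_l=4) ≈ 51.89°; L_z,max = 6ℏ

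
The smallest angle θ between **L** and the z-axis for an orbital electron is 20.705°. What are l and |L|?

l = 7, |L| = 2√14 ℏ ≈ 7.483ℏ

At minimum angle, m_l = l, so cos θ = l/√(l(l+1)); cos²θ = l/(l+1) = 0.8750.
Solving: l = 7.
Then |L| = ℏ√(7·8) = 2√14 ℏ.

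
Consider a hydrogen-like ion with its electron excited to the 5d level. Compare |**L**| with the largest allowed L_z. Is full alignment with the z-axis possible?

No: L_z,max = 2ℏ < |L| = √6 ℏ ≈ 2.449ℏ

The 5d level has l = 2.
|L| = √6 ℏ ≈ 2.4495ℏ, while L_z,max = lℏ = 2ℏ.
Since |L| > L_z,max, the vector can never point exactly along z; the closest it comes is θ_min = arccos(2/√6) ≈ 35.3°.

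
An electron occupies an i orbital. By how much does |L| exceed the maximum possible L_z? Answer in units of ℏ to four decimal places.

|L| − L_z,max ≈ 0.4807ℏ

For an i orbital, l = 6.
|L| = √42 ℏ ≈ 6.4807ℏ, while L_z,max = lℏ = 6ℏ.
The difference is (√42 − 6)ℏ ≈ 0.4807ℏ.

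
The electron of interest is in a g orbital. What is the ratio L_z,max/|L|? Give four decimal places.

A g state has l = 4.
|L| = 2√5 ℏ ≈ 4.4721ℏ, while L_z,max = lℏ = 4ℏ.
L_z,max/|L| = 4/√20 = 0.8944.

L_z,max/|L| = 0.8944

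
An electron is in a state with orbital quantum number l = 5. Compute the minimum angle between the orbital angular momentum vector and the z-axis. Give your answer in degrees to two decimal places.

|L| = √(l(l+1)) ℏ = √30 ℏ.
The smallest angle corresponds to the largest L_z, i.e. m_l = l = 5, giving L_z = 5ℏ.
cos θ_min = 5/√30, so θ_min ≈ 24.09°.

θ_min ≈ 24.09°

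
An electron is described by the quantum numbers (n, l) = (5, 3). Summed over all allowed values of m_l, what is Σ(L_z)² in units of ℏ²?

m_l runs from −3 to 3, i.e. {-3, -2, -1, 0, 1, 2, 3}.
Σ m_l² = 2·(1 + 4 + 9) = 28.

Σ(L_z)² = 28 ℏ²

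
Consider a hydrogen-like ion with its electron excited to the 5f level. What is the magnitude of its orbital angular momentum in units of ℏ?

|L| = 2√3 ℏ ≈ 3.464ℏ

The 5f level has l = 3.
|L| = ℏ√(l(l+1)) = ℏ√(3·4) = 2√3 ℏ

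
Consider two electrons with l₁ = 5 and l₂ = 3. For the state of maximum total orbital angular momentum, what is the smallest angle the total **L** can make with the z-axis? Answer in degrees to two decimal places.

By the triangle rule, |l₁ − l₂| ≤ L ≤ l₁ + l₂.
So L can be 2, 3, 4, 5, 6, 7, 8.
The maximum is L = 8, with |L_tot| = ℏ√(8·9) = 6√2 ℏ.
The minimum angle with z is arccos(8/√72) ≈ 19.47°.

θ_min ≈ 19.47°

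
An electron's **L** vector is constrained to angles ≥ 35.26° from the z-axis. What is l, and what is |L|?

l = 2, |L| = √6 ℏ ≈ 2.449ℏ

At minimum angle, m_l = l, so cos θ = l/√(l(l+1)); cos²θ = l/(l+1) = 0.6667.
Solving: l = 2.
Then |L| = ℏ√(2·3) = √6 ℏ.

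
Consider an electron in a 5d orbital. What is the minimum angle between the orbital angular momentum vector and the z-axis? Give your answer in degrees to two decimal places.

The 5d subshell has l = 2.
|L|² = l(l+1)ℏ² = 6ℏ², so |L| = √6 ℏ.
The smallest angle corresponds to the largest L_z, i.e. m_l = l = 2, giving L_z = 2ℏ.
cos θ_min = 2/√6, so θ_min ≈ 35.26°.

θ_min ≈ 35.26°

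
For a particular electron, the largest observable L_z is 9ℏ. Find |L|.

|L| = 3√10 ℏ ≈ 9.487ℏ

The maximum L_z equals lℏ, giving l = 9.
|L| = √(l(l+1)) ℏ = 3√10 ℏ.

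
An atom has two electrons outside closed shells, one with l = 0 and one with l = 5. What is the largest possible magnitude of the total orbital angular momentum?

By the triangle rule, |l₁ − l₂| ≤ L ≤ l₁ + l₂.
So L can be 5.
The largest magnitude corresponds to L = 5: |L_tot| = ℏ√(5·6) = √30 ℏ.

|L_tot|_max = √30 ℏ ≈ 5.477ℏ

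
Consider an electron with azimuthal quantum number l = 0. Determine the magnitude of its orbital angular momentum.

|L| = ℏ√(l(l+1)) = ℏ√0 = 0

|L| = 0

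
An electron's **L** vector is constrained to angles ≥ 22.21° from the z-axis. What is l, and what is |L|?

At minimum angle, m_l = l, so cos θ = l/√(l(l+1)); cos²θ = l/(l+1) = 0.8571.
Thus l = 0.8571/(1 − 0.8571) ≈ 6.
Then |L| = ℏ√(6·7) = √42 ℏ.

l = 6, |L| = √42 ℏ ≈ 6.481ℏ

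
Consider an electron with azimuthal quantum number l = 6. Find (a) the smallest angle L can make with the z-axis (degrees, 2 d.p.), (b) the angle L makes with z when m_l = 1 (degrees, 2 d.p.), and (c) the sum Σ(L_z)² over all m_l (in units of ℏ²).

cos θ_min = 6/√42, so θ_min ≈ 22.21°.
For m_l = 1: cos θ = 1/√42, θ ≈ 81.12°.
Σ m_l² = 182, so Σ(L_z)² = 182 ℏ².

θ_min ≈ 22.21°; θ(m_l=1) ≈ 81.12°; Σ(L_z)² = 182 ℏ²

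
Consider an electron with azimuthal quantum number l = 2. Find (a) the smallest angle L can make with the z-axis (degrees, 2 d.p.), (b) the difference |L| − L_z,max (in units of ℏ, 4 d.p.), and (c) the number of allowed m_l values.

cos θ_min = 2/√6, so θ_min ≈ 35.26°.
|L| − L_z,max = (√6 − 2)ℏ ≈ 0.4495ℏ.
There are 2l+1 = 5 values of m_l.

θ_min ≈ 35.26°; |L|−L_z,max ≈ 0.4495ℏ; 5 values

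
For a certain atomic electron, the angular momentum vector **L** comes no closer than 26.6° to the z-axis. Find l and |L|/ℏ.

At minimum angle, m_l = l, so cos θ = l/√(l(l+1)); cos²θ = l/(l+1) = 0.7995.
Solving: l = 4.
Then |L| = ℏ√(4·5) = 2√5 ℏ.

l = 4, |L| = 2√5 ℏ ≈ 4.472ℏ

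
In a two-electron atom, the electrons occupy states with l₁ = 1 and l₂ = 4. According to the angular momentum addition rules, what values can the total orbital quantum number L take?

Angular momentum addition gives L = |l₁ − l₂|, …, l₁ + l₂.
Allowed values: L = 3, 4, 5.

L = 3, 4, 5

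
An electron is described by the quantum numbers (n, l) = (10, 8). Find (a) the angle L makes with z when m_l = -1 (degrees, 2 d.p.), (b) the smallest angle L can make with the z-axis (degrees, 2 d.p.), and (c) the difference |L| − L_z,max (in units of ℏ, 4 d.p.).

θ(m_l=-1) ≈ 96.77°; θ_min ≈ 19.47°; |L|−L_z,max ≈ 0.4853ℏ

For m_l = -1: cos θ = -1/√72, θ ≈ 96.77°.
cos θ_min = 8/√72, so θ_min ≈ 19.47°.
|L| − L_z,max = (6√2 − 8)ℏ ≈ 0.4853ℏ.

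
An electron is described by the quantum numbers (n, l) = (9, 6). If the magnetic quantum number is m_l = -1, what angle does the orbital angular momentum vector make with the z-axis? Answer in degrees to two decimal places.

θ ≈ 98.88°

|L| = ℏ√(l(l+1)) = √42 ℏ.
L_z = m_l ℏ = −1ℏ.
cos θ = L_z/|L| = -1/√42, so θ ≈ 98.88°.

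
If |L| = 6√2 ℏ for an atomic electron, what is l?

l = 8

(|L|/ℏ)² = l(l+1) = 72.
l² + l − 72 = 0 ⇒ l = 8.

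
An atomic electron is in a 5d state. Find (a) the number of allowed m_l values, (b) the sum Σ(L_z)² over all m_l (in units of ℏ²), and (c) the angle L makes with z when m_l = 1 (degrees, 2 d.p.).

5d means n = 5, l = 2.
There are 2l+1 = 5 values of m_l.
Σ m_l² = 10, so Σ(L_z)² = 10 ℏ².
For m_l = 1: cos θ = 1/√6, θ ≈ 65.91°.

5 values; Σ(L_z)² = 10 ℏ²; θ(m_l=1) ≈ 65.91°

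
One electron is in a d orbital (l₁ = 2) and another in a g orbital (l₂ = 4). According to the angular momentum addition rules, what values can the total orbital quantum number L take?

L = 2, 3, 4, 5, 6

By the triangle rule, |l₁ − l₂| ≤ L ≤ l₁ + l₂.
L ∈ {2, 3, 4, 5, 6}.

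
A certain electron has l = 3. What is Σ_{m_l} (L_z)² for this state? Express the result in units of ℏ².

m_l runs from −3 to 3, i.e. {-3, -2, -1, 0, 1, 2, 3}.
Summing m² from −3 to 3: Σ m_l² = 28.

Σ(L_z)² = 28 ℏ²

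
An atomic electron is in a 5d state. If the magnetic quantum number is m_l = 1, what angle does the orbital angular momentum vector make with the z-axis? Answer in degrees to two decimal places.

For 5d, l = 2.
|L| = ℏ√(l(l+1)) = √6 ℏ.
L_z = m_l ℏ = 1ℏ.
cos θ = L_z/|L| = 1/√6, so θ ≈ 65.91°.

θ ≈ 65.91°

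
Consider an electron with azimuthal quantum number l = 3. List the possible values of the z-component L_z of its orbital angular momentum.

L_z ∈ {−3ℏ, −2ℏ, −ℏ, 0, ℏ, 2ℏ, 3ℏ}

L_z = m_l ℏ with m_l ranging from −l to +l in integer steps.
For l = 3: m_l ∈ {-3, -2, -1, 0, 1, 2, 3}.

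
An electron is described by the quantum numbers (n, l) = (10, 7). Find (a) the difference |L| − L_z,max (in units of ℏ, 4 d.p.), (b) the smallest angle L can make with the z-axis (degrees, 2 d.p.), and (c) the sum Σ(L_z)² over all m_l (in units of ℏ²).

|L| − L_z,max = (2√14 − 7)ℏ ≈ 0.4833ℏ.
cos θ_min = 7/√56, so θ_min ≈ 20.70°.
Σ m_l² = 280, so Σ(L_z)² = 280 ℏ².

|L|−L_z,max ≈ 0.4833ℏ; θ_min ≈ 20.70°; Σ(L_z)² = 280 ℏ²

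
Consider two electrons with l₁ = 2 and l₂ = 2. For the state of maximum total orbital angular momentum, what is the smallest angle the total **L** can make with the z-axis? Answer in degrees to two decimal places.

θ_min ≈ 26.57°

Angular momentum addition gives L = |l₁ − l₂|, …, l₁ + l₂.
Allowed values: L = 0, 1, 2, 3, 4.
The maximum is L = 4, with |L_tot| = ℏ√(4·5) = 2√5 ℏ.
The minimum angle with z is arccos(4/√20) ≈ 26.57°.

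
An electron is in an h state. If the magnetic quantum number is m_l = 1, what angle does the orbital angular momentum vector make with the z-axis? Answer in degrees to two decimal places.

An h state has l = 5.
|L| = ℏ√(l(l+1)) = √30 ℏ.
L_z = m_l ℏ = 1ℏ.
cos θ = L_z/|L| = 1/√30, so θ ≈ 79.48°.

θ ≈ 79.48°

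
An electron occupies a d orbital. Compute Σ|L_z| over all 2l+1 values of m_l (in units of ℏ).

Σ|L_z| = 6 ℏ

A d state has l = 2.
m_l ∈ {-2, -1, 0, 1, 2}.
Σ|m_l| = l(l+1) = 6.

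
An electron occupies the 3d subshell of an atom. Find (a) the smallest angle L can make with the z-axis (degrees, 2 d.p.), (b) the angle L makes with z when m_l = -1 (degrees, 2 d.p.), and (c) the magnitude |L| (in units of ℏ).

3d means n = 3, l = 2.
cos θ_min = 2/√6, so θ_min ≈ 35.26°.
For m_l = -1: cos θ = -1/√6, θ ≈ 114.09°.
|L| = ℏ√(2·3) = √6 ℏ ≈ 2.449ℏ.

θ_min ≈ 35.26°; θ(m_l=-1) ≈ 114.09°; |L| = √6 ℏ ≈ 2.449ℏ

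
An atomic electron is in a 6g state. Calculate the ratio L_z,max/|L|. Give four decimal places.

L_z,max/|L| = 0.8944

The 6g subshell has l = 4.
|L| = 2√5 ℏ ≈ 4.4721ℏ, while L_z,max = lℏ = 4ℏ.
L_z,max/|L| = 4/√20 = 0.8944.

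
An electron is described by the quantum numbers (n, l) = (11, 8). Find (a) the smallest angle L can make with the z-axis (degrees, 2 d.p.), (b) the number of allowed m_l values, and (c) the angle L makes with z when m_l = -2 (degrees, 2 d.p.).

cos θ_min = 8/√72, so θ_min ≈ 19.47°.
There are 2l+1 = 17 values of m_l.
For m_l = -2: cos θ = -2/√72, θ ≈ 103.63°.

θ_min ≈ 19.47°; 17 values; θ(m_l=-2) ≈ 103.63°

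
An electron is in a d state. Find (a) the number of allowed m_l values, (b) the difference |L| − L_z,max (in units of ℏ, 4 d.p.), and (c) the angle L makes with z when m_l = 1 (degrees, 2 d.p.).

A d state has l = 2.
There are 2l+1 = 5 values of m_l.
|L| − L_z,max = (√6 − 2)ℏ ≈ 0.4495ℏ.
For m_l = 1: cos θ = 1/√6, θ ≈ 65.91°.

5 values; |L|−L_z,max ≈ 0.4495ℏ; θ(m_l=1) ≈ 65.91°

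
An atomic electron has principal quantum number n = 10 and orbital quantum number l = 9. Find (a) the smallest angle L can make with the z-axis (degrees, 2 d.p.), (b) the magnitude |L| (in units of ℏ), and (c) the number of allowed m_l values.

cos θ_min = 9/√90, so θ_min ≈ 18.43°.
|L| = ℏ√(9·10) = 3√10 ℏ ≈ 9.487ℏ.
There are 2l+1 = 19 values of m_l.

θ_min ≈ 18.43°; |L| = 3√10 ℏ ≈ 9.487ℏ; 19 values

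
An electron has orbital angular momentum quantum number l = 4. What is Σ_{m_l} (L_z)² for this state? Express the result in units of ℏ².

Σ(L_z)² = 60 ℏ²

m_l runs from −4 to 4, i.e. {-4, -3, -2, -1, 0, 1, 2, 3, 4}.
Σ m_l² = 2·(1 + 4 + 9 + 16) = 60.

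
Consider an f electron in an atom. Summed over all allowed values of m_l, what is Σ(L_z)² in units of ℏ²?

The letter f corresponds to l = 3.
The allowed m_l values are -3, -2, -1, 0, 1, 2, 3.
Σ m_l² = 2·(1 + 4 + 9) = 28.

Σ(L_z)² = 28 ℏ²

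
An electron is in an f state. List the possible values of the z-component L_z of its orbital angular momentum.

An f state has l = 3.
L_z = m_l ℏ with m_l ranging from −l to +l in integer steps.
For l = 3: m_l ∈ {-3, -2, -1, 0, 1, 2, 3}.

L_z ∈ {−3ℏ, −2ℏ, −ℏ, 0, ℏ, 2ℏ, 3ℏ}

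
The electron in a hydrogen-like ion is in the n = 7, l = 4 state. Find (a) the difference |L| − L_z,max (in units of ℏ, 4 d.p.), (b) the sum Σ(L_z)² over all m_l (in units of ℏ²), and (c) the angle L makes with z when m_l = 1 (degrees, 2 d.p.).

|L| − L_z,max = (2√5 − 4)ℏ ≈ 0.4721ℏ.
Σ m_l² = 60, so Σ(L_z)² = 60 ℏ².
For m_l = 1: cos θ = 1/√20, θ ≈ 77.08°.

|L|−L_z,max ≈ 0.4721ℏ; Σ(L_z)² = 60 ℏ²; θ(m_l=1) ≈ 77.08°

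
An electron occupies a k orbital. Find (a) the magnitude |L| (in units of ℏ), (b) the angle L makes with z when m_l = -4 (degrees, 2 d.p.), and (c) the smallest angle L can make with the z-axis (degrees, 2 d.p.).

A k state has l = 7.
|L| = ℏ√(7·8) = 2√14 ℏ ≈ 7.483ℏ.
For m_l = -4: cos θ = -4/√56, θ ≈ 122.31°.
cos θ_min = 7/√56, so θ_min ≈ 20.70°.

|L| = 2√14 ℏ ≈ 7.483ℏ; θ(m_l=-4) ≈ 122.31°; θ_min ≈ 20.70°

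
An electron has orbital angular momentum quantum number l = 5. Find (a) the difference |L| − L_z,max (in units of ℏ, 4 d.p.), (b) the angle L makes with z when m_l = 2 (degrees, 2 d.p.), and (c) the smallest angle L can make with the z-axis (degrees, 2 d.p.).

|L| − L_z,max = (√30 − 5)ℏ ≈ 0.4772ℏ.
For m_l = 2: cos θ = 2/√30, θ ≈ 68.58°.
cos θ_min = 5/√30, so θ_min ≈ 24.09°.

|L|−L_z,max ≈ 0.4772ℏ; θ(m_l=2) ≈ 68.58°; θ_min ≈ 24.09°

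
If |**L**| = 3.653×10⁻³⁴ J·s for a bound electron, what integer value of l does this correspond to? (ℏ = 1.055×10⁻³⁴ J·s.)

Dividing by ℏ: |L|/ℏ ≈ 3.463.
(|L|/ℏ)² = l(l+1) ≈ 11.99 ⇒ l = 3.

l = 3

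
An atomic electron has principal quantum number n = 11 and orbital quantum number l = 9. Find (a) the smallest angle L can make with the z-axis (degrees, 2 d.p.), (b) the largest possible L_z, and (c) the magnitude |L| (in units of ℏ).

cos θ_min = 9/√90, so θ_min ≈ 18.43°.
L_z,max = lℏ = 9ℏ.
|L| = ℏ√(9·10) = 3√10 ℏ ≈ 9.487ℏ.

θ_min ≈ 18.43°; L_z,max = 9ℏ; |L| = 3√10 ℏ ≈ 9.487ℏ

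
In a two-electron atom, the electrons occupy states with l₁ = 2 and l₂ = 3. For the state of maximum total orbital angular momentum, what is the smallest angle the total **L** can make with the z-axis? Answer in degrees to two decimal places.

The total orbital quantum number L ranges from |l₁ − l₂| to l₁ + l₂ in integer steps.
So L can be 1, 2, 3, 4, 5.
The maximum is L = 5, with |L_tot| = ℏ√(5·6) = √30 ℏ.
The minimum angle with z is arccos(5/√30) ≈ 24.09°.

θ_min ≈ 24.09°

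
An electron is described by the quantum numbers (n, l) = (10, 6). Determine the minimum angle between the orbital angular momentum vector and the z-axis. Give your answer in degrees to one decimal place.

|L|² = l(l+1)ℏ² = 42ℏ², so |L| = √42 ℏ.
The smallest angle corresponds to the largest L_z, i.e. m_l = l = 6, giving L_z = 6ℏ.
cos θ_min = 6/√42, so θ_min ≈ 22.2°.

θ_min ≈ 22.2°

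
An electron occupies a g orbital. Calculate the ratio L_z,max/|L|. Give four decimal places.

For a g orbital, l = 4.
|L| = 2√5 ℏ ≈ 4.4721ℏ, while L_z,max = lℏ = 4ℏ.
L_z,max/|L| = 4/√20 = 0.8944.

L_z,max/|L| = 0.8944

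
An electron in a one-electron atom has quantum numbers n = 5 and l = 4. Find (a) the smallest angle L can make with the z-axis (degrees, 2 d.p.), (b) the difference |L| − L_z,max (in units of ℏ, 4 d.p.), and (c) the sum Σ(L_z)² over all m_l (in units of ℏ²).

θ_min ≈ 26.57°; |L|−L_z,max ≈ 0.4721ℏ; Σ(L_z)² = 60 ℏ²

cos θ_min = 4/√20, so θ_min ≈ 26.57°.
|L| − L_z,max = (2√5 − 4)ℏ ≈ 0.4721ℏ.
Σ m_l² = 60, so Σ(L_z)² = 60 ℏ².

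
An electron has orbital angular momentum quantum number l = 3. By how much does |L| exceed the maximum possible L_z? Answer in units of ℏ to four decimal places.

|L| − L_z,max ≈ 0.4641ℏ

|L| = 2√3 ℏ ≈ 3.4641ℏ, while L_z,max = lℏ = 3ℏ.
The difference is (2√3 − 3)ℏ ≈ 0.4641ℏ.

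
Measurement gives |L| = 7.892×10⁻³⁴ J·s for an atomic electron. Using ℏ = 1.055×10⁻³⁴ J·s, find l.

l = 7

In units of ℏ, |L| ≈ 7.481.
(|L|/ℏ)² = l(l+1) ≈ 55.96 ⇒ l = 7.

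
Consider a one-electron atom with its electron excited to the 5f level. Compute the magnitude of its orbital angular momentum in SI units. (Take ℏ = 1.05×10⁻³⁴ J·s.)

|L| = 3.64×10⁻³⁴ J·s

The 5f level has l = 3.
|L| = ℏ√(l(l+1)) = ℏ√(3·4) = 2√3 ℏ
Numerically, |L| = 3.464 × (1.05×10⁻³⁴ J·s) = 3.64×10⁻³⁴ J·s.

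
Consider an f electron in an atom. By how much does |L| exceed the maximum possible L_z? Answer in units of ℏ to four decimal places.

F corresponds to l = 3.
|L| = 2√3 ℏ ≈ 3.4641ℏ, while L_z,max = lℏ = 3ℏ.
The difference is (2√3 − 3)ℏ ≈ 0.4641ℏ.

|L| − L_z,max ≈ 0.4641ℏ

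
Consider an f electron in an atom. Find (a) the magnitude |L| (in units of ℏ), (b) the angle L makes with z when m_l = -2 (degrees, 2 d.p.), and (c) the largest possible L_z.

|L| = 2√3 ℏ ≈ 3.464ℏ; θ(m_l=-2) ≈ 125.26°; L_z,max = 3ℏ

An f state has l = 3.
|L| = ℏ√(3·4) = 2√3 ℏ ≈ 3.464ℏ.
For m_l = -2: cos θ = -2/√12, θ ≈ 125.26°.
L_z,max = lℏ = 3ℏ.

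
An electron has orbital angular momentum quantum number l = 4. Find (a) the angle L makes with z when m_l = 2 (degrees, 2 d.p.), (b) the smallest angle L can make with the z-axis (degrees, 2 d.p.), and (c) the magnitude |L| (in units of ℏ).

θ(m_l=2) ≈ 63.43°; θ_min ≈ 26.57°; |L| = 2√5 ℏ ≈ 4.472ℏ

For m_l = 2: cos θ = 2/√20, θ ≈ 63.43°.
cos θ_min = 4/√20, so θ_min ≈ 26.57°.
|L| = ℏ√(4·5) = 2√5 ℏ ≈ 4.472ℏ.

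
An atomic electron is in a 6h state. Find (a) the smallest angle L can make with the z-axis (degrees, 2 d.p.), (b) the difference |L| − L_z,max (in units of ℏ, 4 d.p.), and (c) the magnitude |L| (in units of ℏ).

θ_min ≈ 24.09°; |L|−L_z,max ≈ 0.4772ℏ; |L| = √30 ℏ ≈ 5.477ℏ

The 6h subshell has l = 5.
cos θ_min = 5/√30, so θ_min ≈ 24.09°.
|L| − L_z,max = (√30 − 5)ℏ ≈ 0.4772ℏ.
|L| = ℏ√(5·6) = √30 ℏ ≈ 5.477ℏ.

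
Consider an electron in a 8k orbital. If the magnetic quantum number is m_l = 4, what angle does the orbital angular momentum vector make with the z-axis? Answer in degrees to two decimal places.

The 8k subshell has l = 7.
|L| = √(l(l+1)) ℏ = 2√14 ℏ.
L_z = m_l ℏ = 4ℏ.
cos θ = L_z/|L| = 4/√56, so θ ≈ 57.69°.

θ ≈ 57.69°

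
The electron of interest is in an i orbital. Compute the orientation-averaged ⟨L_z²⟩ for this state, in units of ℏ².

The letter i corresponds to l = 6.
The allowed m_l values are -6, -5, -4, -3, -2, -1, 0, 1, 2, 3, 4, 5, 6.
Average of L_z² over 13 states: 182/13 ℏ² = 14 ℏ².

⟨L_z²⟩ = 14 ℏ²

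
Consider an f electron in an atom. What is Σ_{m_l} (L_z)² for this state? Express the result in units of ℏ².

F corresponds to l = 3.
m_l ∈ {-3, -2, -1, 0, 1, 2, 3}.
Σ m_l² = l(l+1)(2l+1)/3 = 3·4·7/3 = 28.

Σ(L_z)² = 28 ℏ²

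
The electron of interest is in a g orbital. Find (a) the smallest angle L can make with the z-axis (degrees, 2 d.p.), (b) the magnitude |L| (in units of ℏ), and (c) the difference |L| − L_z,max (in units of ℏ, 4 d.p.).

θ_min ≈ 26.57°; |L| = 2√5 ℏ ≈ 4.472ℏ; |L|−L_z,max ≈ 0.4721ℏ

For a g orbital, l = 4.
cos θ_min = 4/√20, so θ_min ≈ 26.57°.
|L| = ℏ√(4·5) = 2√5 ℏ ≈ 4.472ℏ.
|L| − L_z,max = (2√5 − 4)ℏ ≈ 0.4721ℏ.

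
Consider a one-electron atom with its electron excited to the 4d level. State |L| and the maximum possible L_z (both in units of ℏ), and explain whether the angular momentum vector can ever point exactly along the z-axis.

No: L_z,max = 2ℏ < |L| = √6 ℏ ≈ 2.449ℏ

The 4d level has l = 2.
|L| = √6 ℏ ≈ 2.4495ℏ, while L_z,max = lℏ = 2ℏ.
Since |L| > L_z,max, the vector can never point exactly along z; the closest it comes is θ_min = arccos(2/√6) ≈ 35.3°.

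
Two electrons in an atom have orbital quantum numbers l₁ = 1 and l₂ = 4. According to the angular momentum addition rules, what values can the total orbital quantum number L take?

L = 3, 4, 5

Angular momentum addition gives L = |l₁ − l₂|, …, l₁ + l₂.
So L can be 3, 4, 5.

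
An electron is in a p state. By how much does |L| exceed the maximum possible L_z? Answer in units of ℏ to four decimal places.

|L| − L_z,max ≈ 0.4142ℏ

P corresponds to l = 1.
|L| = √2 ℏ ≈ 1.4142ℏ, while L_z,max = lℏ = 1ℏ.
The difference is (√2 − 1)ℏ ≈ 0.4142ℏ.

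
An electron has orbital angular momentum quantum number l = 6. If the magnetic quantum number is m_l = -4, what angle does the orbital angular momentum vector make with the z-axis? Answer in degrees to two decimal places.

θ ≈ 128.11°

|L| = ℏ√(l(l+1)) = √42 ℏ.
L_z = m_l ℏ = −4ℏ.
cos θ = L_z/|L| = -4/√42, so θ ≈ 128.11°.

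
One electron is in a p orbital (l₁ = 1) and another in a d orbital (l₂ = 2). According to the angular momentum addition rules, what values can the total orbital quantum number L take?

L = 1, 2, 3

The total orbital quantum number L ranges from |l₁ − l₂| to l₁ + l₂ in integer steps.
L ∈ {1, 2, 3}.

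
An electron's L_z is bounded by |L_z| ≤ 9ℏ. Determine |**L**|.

|L| = 3√10 ℏ ≈ 9.487ℏ

The maximum L_z equals lℏ, giving l = 9.
|L| = √(l(l+1)) ℏ = 3√10 ℏ.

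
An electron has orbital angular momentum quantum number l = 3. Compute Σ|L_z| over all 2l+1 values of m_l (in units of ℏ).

The allowed m_l values are -3, -2, -1, 0, 1, 2, 3.
Σ|m_l| = l(l+1) = 12.

Σ|L_z| = 12 ℏ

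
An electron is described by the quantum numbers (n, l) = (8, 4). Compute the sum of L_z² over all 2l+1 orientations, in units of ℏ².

Σ(L_z)² = 60 ℏ²

m_l ∈ {-4, -3, -2, -1, 0, 1, 2, 3, 4}.
Summing m² from −4 to 4: Σ m_l² = 60.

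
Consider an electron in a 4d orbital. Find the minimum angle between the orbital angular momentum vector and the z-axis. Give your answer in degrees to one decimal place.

4d means n = 4, l = 2.
|L| = ℏ√(l(l+1)) = √6 ℏ.
The smallest angle corresponds to the largest L_z, i.e. m_l = l = 2, giving L_z = 2ℏ.
cos θ_min = 2/√6, so θ_min ≈ 35.3°.

θ_min ≈ 35.3°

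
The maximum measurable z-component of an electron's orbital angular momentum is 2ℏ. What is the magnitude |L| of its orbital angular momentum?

The maximum L_z equals lℏ, giving l = 2.
Then |L| = ℏ√(2·3) = √6 ℏ.

|L| = √6 ℏ ≈ 2.449ℏ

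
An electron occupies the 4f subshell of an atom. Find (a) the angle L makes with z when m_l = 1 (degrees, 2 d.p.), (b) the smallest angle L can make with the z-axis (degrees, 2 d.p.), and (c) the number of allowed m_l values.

4f means n = 4, l = 3.
For m_l = 1: cos θ = 1/√12, θ ≈ 73.22°.
cos θ_min = 3/√12, so θ_min ≈ 30.00°.
There are 2l+1 = 7 values of m_l.

θ(m_l=1) ≈ 73.22°; θ_min ≈ 30.00°; 7 values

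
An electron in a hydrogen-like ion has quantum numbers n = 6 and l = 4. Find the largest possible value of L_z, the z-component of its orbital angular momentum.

L_z = m_l ℏ with m_l ∈ {−4, …, 4}; the maximum is m_l = 4.

L_z,max = 4ℏ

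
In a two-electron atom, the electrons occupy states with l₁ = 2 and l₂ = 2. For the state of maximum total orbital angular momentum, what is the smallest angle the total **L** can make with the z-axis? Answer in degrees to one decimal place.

By the triangle rule, |l₁ − l₂| ≤ L ≤ l₁ + l₂.
Allowed values: L = 0, 1, 2, 3, 4.
The maximum is L = 4, with |L_tot| = ℏ√(4·5) = 2√5 ℏ.
The minimum angle with z is arccos(4/√20) ≈ 26.6°.

θ_min ≈ 26.6°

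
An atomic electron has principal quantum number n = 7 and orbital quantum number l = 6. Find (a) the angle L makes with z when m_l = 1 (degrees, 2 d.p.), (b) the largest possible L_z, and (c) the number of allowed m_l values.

For m_l = 1: cos θ = 1/√42, θ ≈ 81.12°.
L_z,max = lℏ = 6ℏ.
There are 2l+1 = 13 values of m_l.

θ(m_l=1) ≈ 81.12°; L_z,max = 6ℏ; 13 values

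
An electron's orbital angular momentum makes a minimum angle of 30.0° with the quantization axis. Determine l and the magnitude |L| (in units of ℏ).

cos²θ_min = l/(l+1) = 0.7500.
Thus l = 0.7500/(1 − 0.7500) ≈ 3.
Then |L| = ℏ√(3·4) = 2√3 ℏ.

l = 3, |L| = 2√3 ℏ ≈ 3.464ℏ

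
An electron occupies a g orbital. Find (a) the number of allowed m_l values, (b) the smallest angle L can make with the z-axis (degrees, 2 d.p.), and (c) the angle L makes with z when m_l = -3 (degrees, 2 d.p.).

The letter g corresponds to l = 4.
There are 2l+1 = 9 values of m_l.
cos θ_min = 4/√20, so θ_min ≈ 26.57°.
For m_l = -3: cos θ = -3/√20, θ ≈ 132.13°.

9 values; θ_min ≈ 26.57°; θ(m_l=-3) ≈ 132.13°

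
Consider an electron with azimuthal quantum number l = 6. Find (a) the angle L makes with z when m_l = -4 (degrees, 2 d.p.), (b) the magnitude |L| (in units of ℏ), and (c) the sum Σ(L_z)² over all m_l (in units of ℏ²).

For m_l = -4: cos θ = -4/√42, θ ≈ 128.11°.
|L| = ℏ√(6·7) = √42 ℏ ≈ 6.481ℏ.
Σ m_l² = 182, so Σ(L_z)² = 182 ℏ².

θ(m_l=-4) ≈ 128.11°; |L| = √42 ℏ ≈ 6.481ℏ; Σ(L_z)² = 182 ℏ²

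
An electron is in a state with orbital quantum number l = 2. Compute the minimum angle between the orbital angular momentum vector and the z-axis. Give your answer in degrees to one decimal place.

|L|² = l(l+1)ℏ² = 6ℏ², so |L| = √6 ℏ.
The smallest angle corresponds to the largest L_z, i.e. m_l = l = 2, giving L_z = 2ℏ.
cos θ_min = 2/√6, so θ_min ≈ 35.3°.

θ_min ≈ 35.3°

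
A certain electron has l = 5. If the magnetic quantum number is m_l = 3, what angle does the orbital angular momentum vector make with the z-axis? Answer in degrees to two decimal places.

|L|² = l(l+1)ℏ² = 30ℏ², so |L| = √30 ℏ.
L_z = m_l ℏ = 3ℏ.
cos θ = L_z/|L| = 3/√30, so θ ≈ 56.79°.

θ ≈ 56.79°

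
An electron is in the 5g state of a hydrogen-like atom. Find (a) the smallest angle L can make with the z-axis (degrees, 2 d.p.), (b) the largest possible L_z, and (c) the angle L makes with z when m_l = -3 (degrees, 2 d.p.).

5g means n = 5, l = 4.
cos θ_min = 4/√20, so θ_min ≈ 26.57°.
L_z,max = lℏ = 4ℏ.
For m_l = -3: cos θ = -3/√20, θ ≈ 132.13°.

θ_min ≈ 26.57°; L_z,max = 4ℏ; θ(m_l=-3) ≈ 132.13°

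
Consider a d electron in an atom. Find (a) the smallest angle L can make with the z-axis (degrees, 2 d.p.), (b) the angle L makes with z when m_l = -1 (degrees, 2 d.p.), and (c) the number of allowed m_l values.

D corresponds to l = 2.
cos θ_min = 2/√6, so θ_min ≈ 35.26°.
For m_l = -1: cos θ = -1/√6, θ ≈ 114.09°.
There are 2l+1 = 5 values of m_l.

θ_min ≈ 35.26°; θ(m_l=-1) ≈ 114.09°; 5 values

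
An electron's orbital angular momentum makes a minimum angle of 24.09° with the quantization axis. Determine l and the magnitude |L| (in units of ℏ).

l = 5, |L| = √30 ℏ ≈ 5.477ℏ

cos θ_min = l/√(l(l+1)) = √(l/(l+1)), so l/(l+1) = cos²(24.09°) = 0.8334.
Thus l = 0.8334/(1 − 0.8334) ≈ 5.
Then |L| = ℏ√(5·6) = √30 ℏ.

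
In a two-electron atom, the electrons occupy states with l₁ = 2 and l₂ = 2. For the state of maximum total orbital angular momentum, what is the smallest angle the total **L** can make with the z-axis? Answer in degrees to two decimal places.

Angular momentum addition gives L = |l₁ − l₂|, …, l₁ + l₂.
Allowed values: L = 0, 1, 2, 3, 4.
The maximum is L = 4, with |L_tot| = ℏ√(4·5) = 2√5 ℏ.
The minimum angle with z is arccos(4/√20) ≈ 26.57°.

θ_min ≈ 26.57°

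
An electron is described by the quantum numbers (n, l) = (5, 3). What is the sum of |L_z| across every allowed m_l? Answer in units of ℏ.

m_l runs from −3 to 3, i.e. {-3, -2, -1, 0, 1, 2, 3}.
Σ|m_l| = 2(1+2+…+3) = 12.

Σ|L_z| = 12 ℏ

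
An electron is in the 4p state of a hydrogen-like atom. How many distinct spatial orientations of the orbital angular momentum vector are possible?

3

The 4p subshell has l = 1.
The number of m_l values is 2l + 1 = 2·1 + 1 = 3.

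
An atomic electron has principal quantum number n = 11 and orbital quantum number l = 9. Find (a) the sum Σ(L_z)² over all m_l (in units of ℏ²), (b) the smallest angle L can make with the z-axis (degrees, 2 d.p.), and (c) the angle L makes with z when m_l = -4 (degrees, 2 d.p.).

Σ m_l² = 570, so Σ(L_z)² = 570 ℏ².
cos θ_min = 9/√90, so θ_min ≈ 18.43°.
For m_l = -4: cos θ = -4/√90, θ ≈ 114.94°.

Σ(L_z)² = 570 ℏ²; θ_min ≈ 18.43°; θ(m_l=-4) ≈ 114.94°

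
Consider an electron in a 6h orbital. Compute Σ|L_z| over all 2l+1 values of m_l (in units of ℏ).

Σ|L_z| = 30 ℏ

6h means n = 6, l = 5.
The allowed m_l values are -5, -4, -3, -2, -1, 0, 1, 2, 3, 4, 5.
Σ|m_l| = 2·5(5+1)/2 = 30.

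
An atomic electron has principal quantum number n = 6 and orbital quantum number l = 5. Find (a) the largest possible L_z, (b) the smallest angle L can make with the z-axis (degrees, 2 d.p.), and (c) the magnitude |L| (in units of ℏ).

L_z,max = lℏ = 5ℏ.
cos θ_min = 5/√30, so θ_min ≈ 24.09°.
|L| = ℏ√(5·6) = √30 ℏ ≈ 5.477ℏ.

L_z,max = 5ℏ; θ_min ≈ 24.09°; |L| = √30 ℏ ≈ 5.477ℏ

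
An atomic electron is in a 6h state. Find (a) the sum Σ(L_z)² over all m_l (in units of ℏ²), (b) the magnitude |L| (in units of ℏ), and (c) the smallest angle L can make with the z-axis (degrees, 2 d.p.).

Σ(L_z)² = 110 ℏ²; |L| = √30 ℏ ≈ 5.477ℏ; θ_min ≈ 24.09°

For 6h, l = 5.
Σ m_l² = 110, so Σ(L_z)² = 110 ℏ².
|L| = ℏ√(5·6) = √30 ℏ ≈ 5.477ℏ.
cos θ_min = 5/√30, so θ_min ≈ 24.09°.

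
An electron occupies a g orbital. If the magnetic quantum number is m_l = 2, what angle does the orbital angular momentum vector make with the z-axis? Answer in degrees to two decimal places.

For a g orbital, l = 4.
|L| = ℏ√(l(l+1)) = 2√5 ℏ.
L_z = m_l ℏ = 2ℏ.
cos θ = L_z/|L| = 2/√20, so θ ≈ 63.43°.

θ ≈ 63.43°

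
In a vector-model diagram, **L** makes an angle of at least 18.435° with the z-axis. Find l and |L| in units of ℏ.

cos²θ_min = l/(l+1) = 0.9000.
Solving: l = 9.
Then |L| = ℏ√(9·10) = 3√10 ℏ.

l = 9, |L| = 3√10 ℏ ≈ 9.487ℏ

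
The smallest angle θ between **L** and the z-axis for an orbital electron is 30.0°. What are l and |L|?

l = 3, |L| = 2√3 ℏ ≈ 3.464ℏ

At minimum angle, m_l = l, so cos θ = l/√(l(l+1)); cos²θ = l/(l+1) = 0.7500.
Thus l = 0.7500/(1 − 0.7500) ≈ 3.
Then |L| = ℏ√(3·4) = 2√3 ℏ.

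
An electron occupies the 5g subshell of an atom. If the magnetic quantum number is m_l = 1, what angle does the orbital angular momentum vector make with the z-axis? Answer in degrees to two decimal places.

θ ≈ 77.08°

For 5g, l = 4.
|L| = ℏ√(l(l+1)) = 2√5 ℏ.
L_z = m_l ℏ = 1ℏ.
cos θ = L_z/|L| = 1/√20, so θ ≈ 77.08°.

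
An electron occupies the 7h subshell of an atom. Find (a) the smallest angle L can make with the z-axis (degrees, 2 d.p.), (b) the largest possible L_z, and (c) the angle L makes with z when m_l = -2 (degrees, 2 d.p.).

θ_min ≈ 24.09°; L_z,max = 5ℏ; θ(m_l=-2) ≈ 111.42°

The 7h subshell has l = 5.
cos θ_min = 5/√30, so θ_min ≈ 24.09°.
L_z,max = lℏ = 5ℏ.
For m_l = -2: cos θ = -2/√30, θ ≈ 111.42°.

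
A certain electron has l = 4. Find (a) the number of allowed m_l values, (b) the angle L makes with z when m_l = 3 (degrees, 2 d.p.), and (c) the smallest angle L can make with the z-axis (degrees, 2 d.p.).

9 values; θ(m_l=3) ≈ 47.87°; θ_min ≈ 26.57°

There are 2l+1 = 9 values of m_l.
For m_l = 3: cos θ = 3/√20, θ ≈ 47.87°.
cos θ_min = 4/√20, so θ_min ≈ 26.57°.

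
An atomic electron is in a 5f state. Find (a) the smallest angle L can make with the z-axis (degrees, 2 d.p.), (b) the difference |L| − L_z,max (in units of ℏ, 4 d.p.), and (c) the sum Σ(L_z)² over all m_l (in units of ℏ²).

5f means n = 5, l = 3.
cos θ_min = 3/√12, so θ_min ≈ 30.00°.
|L| − L_z,max = (2√3 − 3)ℏ ≈ 0.4641ℏ.
Σ m_l² = 28, so Σ(L_z)² = 28 ℏ².

θ_min ≈ 30.00°; |L|−L_z,max ≈ 0.4641ℏ; Σ(L_z)² = 28 ℏ²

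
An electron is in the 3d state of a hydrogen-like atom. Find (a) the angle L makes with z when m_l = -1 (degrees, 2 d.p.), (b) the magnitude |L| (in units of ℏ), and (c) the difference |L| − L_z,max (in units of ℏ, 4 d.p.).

The 3d subshell has l = 2.
For m_l = -1: cos θ = -1/√6, θ ≈ 114.09°.
|L| = ℏ√(2·3) = √6 ℏ ≈ 2.449ℏ.
|L| − L_z,max = (√6 − 2)ℏ ≈ 0.4495ℏ.

θ(m_l=-1) ≈ 114.09°; |L| = √6 ℏ ≈ 2.449ℏ; |L|−L_z,max ≈ 0.4495ℏ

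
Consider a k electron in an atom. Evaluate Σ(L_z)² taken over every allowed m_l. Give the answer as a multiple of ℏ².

Σ(L_z)² = 280 ℏ²

For a k orbital, l = 7.
The allowed m_l values are -7, -6, -5, -4, -3, -2, -1, 0, 1, 2, 3, 4, 5, 6, 7.
Summing m² from −7 to 7: Σ m_l² = 280.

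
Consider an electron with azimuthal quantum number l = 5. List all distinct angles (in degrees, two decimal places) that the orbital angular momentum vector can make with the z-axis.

θ ∈ {24.09°, 43.09°, 56.79°, 68.58°, 79.48°, 90.00°, 100.52°, 111.42°, 123.21°, 136.91°, 155.91°}

|L|² = l(l+1)ℏ² = 30ℏ², so |L| = √30 ℏ.
cos θ = m_l/√30 for each m_l ∈ {-5, -4, -3, -2, -1, 0, 1, 2, 3, 4, 5}.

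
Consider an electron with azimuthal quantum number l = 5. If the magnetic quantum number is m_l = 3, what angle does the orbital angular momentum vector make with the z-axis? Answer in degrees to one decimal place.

θ ≈ 56.8°

|L|² = l(l+1)ℏ² = 30ℏ², so |L| = √30 ℏ.
L_z = m_l ℏ = 3ℏ.
cos θ = L_z/|L| = 3/√30, so θ ≈ 56.8°.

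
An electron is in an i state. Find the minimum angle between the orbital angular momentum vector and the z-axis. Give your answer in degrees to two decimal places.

θ_min ≈ 22.21°

For an i orbital, l = 6.
|L| = ℏ√(l(l+1)) = √42 ℏ.
The smallest angle corresponds to the largest L_z, i.e. m_l = l = 6, giving L_z = 6ℏ.
cos θ_min = 6/√42, so θ_min ≈ 22.21°.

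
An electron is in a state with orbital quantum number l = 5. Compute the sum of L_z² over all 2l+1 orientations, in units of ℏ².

The allowed m_l values are -5, -4, -3, -2, -1, 0, 1, 2, 3, 4, 5.
Σ m_l² = l(l+1)(2l+1)/3 = 5·6·11/3 = 110.

Σ(L_z)² = 110 ℏ²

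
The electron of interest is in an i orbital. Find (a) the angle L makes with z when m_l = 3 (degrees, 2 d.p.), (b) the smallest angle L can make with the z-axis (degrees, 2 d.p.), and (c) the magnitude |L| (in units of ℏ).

θ(m_l=3) ≈ 62.42°; θ_min ≈ 22.21°; |L| = √42 ℏ ≈ 6.481ℏ

The letter i corresponds to l = 6.
For m_l = 3: cos θ = 3/√42, θ ≈ 62.42°.
cos θ_min = 6/√42, so θ_min ≈ 22.21°.
|L| = ℏ√(6·7) = √42 ℏ ≈ 6.481ℏ.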